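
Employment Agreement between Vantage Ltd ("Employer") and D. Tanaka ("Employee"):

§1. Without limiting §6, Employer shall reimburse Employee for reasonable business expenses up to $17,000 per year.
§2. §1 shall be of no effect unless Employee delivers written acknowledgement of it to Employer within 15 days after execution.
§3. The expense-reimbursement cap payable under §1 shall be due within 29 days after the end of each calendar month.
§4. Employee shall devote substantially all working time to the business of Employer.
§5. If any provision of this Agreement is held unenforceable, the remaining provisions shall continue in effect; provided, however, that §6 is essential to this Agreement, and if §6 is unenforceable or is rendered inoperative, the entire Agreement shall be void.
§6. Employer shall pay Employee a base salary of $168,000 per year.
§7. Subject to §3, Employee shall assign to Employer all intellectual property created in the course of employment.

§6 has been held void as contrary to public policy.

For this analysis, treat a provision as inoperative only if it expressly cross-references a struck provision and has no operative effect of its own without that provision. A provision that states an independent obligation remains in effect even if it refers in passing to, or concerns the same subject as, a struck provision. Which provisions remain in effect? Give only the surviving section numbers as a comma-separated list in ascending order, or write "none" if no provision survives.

none

§6 is struck. Nothing else in the Agreement is defined by reference to §6. §5 makes §6 an essential term, and §6 is the provision held invalid; under §5, the entire Agreement is therefore void. No provision of the Agreement survives.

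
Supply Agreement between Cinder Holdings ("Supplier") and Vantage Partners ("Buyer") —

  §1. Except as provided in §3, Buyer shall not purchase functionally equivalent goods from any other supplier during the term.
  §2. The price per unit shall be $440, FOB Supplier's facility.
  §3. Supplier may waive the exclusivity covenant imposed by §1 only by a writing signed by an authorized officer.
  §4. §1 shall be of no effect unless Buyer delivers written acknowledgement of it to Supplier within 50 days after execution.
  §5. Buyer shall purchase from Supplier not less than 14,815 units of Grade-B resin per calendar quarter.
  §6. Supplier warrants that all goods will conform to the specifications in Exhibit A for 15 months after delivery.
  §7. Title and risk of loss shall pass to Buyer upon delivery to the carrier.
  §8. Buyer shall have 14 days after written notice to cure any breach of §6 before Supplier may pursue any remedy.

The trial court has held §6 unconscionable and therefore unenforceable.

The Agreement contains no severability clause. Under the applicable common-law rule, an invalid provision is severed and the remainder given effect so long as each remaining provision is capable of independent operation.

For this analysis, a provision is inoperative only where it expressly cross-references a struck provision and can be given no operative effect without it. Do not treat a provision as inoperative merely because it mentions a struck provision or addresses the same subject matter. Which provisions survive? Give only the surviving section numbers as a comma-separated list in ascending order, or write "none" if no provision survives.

§6 is struck. §8 has no operative effect of its own apart from §6 and is therefore inoperative. With no severability clause, the stated default rule severs what cannot stand and enforces each remaining provision that can operate on its own. That leaves §1, §2, §3, §4, §5, and §7 in effect.

1, 2, 3, 4, 5, 7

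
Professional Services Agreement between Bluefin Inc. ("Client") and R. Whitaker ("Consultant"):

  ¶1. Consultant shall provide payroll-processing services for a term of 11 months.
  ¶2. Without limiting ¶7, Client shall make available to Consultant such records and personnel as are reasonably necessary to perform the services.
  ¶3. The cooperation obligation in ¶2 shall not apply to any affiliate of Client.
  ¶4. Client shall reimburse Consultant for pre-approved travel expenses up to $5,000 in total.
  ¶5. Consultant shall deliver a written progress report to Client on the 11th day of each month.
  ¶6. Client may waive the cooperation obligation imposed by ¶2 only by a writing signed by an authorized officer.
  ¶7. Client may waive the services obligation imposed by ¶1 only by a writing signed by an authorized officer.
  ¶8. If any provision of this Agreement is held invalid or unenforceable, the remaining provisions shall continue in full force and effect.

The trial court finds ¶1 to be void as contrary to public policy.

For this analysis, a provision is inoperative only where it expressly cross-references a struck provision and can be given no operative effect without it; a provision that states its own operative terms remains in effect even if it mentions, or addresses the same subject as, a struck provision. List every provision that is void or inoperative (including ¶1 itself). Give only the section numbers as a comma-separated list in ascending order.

1, 7

¶1 is struck. The only function of ¶7 is the waiver condition for ¶1, so it cannot stand once ¶1 is removed. ¶2 mentions ¶7 but its own obligation stands independently of ¶7, so ¶2 is not affected. ¶8 is a severability clause and preserves every provision that can still be given independent effect. ¶2, ¶3, ¶4, ¶5, ¶6, and ¶8 remain in effect.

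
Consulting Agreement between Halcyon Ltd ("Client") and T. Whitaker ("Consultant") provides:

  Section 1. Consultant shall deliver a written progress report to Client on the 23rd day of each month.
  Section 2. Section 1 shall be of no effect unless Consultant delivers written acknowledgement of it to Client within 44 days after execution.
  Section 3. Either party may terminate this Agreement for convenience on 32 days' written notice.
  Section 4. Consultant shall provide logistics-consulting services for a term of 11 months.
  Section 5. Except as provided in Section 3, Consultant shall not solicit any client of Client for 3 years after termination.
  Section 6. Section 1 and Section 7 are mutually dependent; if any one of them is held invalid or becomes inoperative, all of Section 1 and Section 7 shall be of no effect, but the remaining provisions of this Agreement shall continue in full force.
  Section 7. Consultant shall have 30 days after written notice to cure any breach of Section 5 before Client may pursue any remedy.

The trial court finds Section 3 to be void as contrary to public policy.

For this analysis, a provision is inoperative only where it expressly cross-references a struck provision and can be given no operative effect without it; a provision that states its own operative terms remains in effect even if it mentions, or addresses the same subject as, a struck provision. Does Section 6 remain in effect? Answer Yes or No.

Yes

Section 3 is struck. Although Section 5 refers to Section 3, its operative terms do not depend on Section 3, so it remains in effect. Nothing else in the Agreement is defined by reference to Section 3. Section 6 ties Section 1 and Section 7 together, but none of those is affected here; the remaining provisions continue in force under Section 6. That leaves Section 1, Section 2, Section 4, Section 5, Section 6, and Section 7 in effect. Section 6 is among the surviving provisions, so the answer is yes.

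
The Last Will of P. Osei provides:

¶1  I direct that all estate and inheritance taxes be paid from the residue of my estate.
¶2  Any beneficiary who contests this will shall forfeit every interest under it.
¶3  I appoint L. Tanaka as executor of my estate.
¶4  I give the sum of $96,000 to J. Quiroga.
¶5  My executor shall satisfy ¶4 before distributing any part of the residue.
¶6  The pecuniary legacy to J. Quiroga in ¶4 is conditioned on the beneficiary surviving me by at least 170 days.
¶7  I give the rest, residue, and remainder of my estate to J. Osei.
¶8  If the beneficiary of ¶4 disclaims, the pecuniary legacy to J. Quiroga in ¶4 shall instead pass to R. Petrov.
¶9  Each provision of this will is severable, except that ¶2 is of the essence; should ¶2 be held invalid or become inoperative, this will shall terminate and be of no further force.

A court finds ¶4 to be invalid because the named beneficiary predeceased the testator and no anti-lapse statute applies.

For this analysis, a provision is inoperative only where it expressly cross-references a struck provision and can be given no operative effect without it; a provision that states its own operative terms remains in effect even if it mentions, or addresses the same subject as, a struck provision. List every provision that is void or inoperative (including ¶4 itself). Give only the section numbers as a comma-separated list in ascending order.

¶4 is struck. ¶5 operates only by reference to ¶4, so it falls with ¶4. ¶6 merely fixes the survivorship condition on ¶4; with ¶4 gone it has nothing to operate on and falls away. ¶8 operates only by reference to ¶4, so it falls with ¶4. ¶9 makes ¶2 an essential term, but ¶2 is unaffected, so the severability proviso in ¶9 preserves the remaining provisions. ¶1, ¶2, ¶3, ¶7, and ¶9 remain in effect.

4, 5, 6, 8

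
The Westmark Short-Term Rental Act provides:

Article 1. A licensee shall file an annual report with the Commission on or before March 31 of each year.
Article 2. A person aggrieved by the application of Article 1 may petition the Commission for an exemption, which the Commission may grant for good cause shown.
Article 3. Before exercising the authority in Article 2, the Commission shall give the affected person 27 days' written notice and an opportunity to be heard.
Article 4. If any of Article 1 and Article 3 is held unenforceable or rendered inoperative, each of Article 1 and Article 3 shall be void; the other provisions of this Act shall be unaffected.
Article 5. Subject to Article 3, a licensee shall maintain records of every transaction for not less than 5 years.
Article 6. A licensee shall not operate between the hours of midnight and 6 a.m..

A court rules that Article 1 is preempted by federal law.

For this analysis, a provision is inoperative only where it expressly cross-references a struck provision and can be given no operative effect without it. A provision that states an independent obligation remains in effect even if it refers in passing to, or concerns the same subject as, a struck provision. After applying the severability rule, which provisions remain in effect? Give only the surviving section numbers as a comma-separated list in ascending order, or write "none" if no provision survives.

Article 1 is struck. The only function of Article 2 is the exemption procedure for Article 1, so it cannot stand once Article 1 is removed. Article 3 merely fixes the notice-and-hearing requirement for Article 2; with Article 2 gone it has nothing to operate on and falls away. Although Article 5 refers to Article 3, its operative terms do not depend on Article 3, so it remains in effect. Article 4 declares Article 1 and Article 3 mutually dependent; since one of them has fallen, all of them are of no effect. The remainder continues in force under Article 4. The provisions still in force are Article 4, Article 5, and Article 6.

4, 5, 6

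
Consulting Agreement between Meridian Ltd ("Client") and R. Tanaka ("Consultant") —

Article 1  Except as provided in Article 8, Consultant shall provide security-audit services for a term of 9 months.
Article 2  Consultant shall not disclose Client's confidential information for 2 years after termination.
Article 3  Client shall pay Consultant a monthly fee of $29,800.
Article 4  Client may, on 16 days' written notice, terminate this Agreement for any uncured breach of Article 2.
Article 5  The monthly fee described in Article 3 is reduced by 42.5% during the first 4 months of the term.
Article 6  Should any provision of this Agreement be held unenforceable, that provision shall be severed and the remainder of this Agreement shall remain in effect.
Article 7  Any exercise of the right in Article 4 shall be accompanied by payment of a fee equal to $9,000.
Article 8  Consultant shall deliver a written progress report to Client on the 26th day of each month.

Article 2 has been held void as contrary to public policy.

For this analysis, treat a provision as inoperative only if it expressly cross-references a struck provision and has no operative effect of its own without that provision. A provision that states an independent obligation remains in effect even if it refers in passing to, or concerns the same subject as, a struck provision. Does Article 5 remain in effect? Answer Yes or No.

Yes

Article 2 is struck. Article 4 has no operative effect of its own apart from Article 2 and is therefore inoperative. Article 7 merely fixes the exercise fee for Article 4; with Article 4 gone it has nothing to operate on and falls away. Article 6 is a severability clause and preserves every provision that can still be given independent effect. The provisions still in force are Article 1, Article 3, Article 5, Article 6, and Article 8. Article 5 is among the surviving provisions, so the answer is yes.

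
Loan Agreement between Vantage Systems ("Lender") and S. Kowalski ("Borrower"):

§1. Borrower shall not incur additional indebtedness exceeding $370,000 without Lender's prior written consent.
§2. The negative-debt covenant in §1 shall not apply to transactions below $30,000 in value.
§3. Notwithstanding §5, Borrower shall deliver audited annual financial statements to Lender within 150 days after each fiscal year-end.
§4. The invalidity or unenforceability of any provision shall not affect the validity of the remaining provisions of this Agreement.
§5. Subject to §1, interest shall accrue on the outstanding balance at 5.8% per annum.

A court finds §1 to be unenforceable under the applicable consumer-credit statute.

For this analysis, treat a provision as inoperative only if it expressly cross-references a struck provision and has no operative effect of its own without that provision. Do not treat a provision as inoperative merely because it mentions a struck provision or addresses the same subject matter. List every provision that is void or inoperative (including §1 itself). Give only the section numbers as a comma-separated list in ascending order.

1, 2

§1 is struck. §2 has no operative effect of its own apart from §1 and is therefore inoperative. §5 mentions §1 but its own obligation stands independently of §1, so §5 is not affected. Under the severability clause in §4, the remaining provisions continue in force. That leaves §3, §4, and §5 in effect.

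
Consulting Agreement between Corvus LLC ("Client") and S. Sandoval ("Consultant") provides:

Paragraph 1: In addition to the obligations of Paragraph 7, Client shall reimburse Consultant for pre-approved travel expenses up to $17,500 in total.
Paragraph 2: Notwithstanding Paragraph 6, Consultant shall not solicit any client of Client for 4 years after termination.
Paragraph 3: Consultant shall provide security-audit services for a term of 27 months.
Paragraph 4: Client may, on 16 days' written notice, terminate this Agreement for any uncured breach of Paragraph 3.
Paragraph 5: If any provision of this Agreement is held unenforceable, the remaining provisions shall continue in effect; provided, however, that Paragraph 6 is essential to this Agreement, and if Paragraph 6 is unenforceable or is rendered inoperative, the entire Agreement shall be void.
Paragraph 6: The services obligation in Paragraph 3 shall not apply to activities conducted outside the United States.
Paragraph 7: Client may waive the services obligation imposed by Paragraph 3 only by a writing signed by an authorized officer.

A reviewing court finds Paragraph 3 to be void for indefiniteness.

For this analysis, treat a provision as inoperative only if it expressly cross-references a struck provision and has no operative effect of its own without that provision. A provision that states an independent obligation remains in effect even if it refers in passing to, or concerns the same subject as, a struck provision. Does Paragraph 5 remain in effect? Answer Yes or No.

No

Paragraph 3 is struck. Paragraph 4 operates only by reference to Paragraph 3, so it falls with Paragraph 3. Paragraph 6 operates only by reference to Paragraph 3, so it falls with Paragraph 3. The only function of Paragraph 7 is the waiver condition for Paragraph 3, so it cannot stand once Paragraph 3 is removed. Paragraph 5 makes Paragraph 6 an essential term, and Paragraph 6 has been rendered inoperative by the cascade; under Paragraph 5, the entire Agreement is therefore void. No provision of the Agreement survives. Paragraph 5 is among the inoperative provisions, so the answer is no.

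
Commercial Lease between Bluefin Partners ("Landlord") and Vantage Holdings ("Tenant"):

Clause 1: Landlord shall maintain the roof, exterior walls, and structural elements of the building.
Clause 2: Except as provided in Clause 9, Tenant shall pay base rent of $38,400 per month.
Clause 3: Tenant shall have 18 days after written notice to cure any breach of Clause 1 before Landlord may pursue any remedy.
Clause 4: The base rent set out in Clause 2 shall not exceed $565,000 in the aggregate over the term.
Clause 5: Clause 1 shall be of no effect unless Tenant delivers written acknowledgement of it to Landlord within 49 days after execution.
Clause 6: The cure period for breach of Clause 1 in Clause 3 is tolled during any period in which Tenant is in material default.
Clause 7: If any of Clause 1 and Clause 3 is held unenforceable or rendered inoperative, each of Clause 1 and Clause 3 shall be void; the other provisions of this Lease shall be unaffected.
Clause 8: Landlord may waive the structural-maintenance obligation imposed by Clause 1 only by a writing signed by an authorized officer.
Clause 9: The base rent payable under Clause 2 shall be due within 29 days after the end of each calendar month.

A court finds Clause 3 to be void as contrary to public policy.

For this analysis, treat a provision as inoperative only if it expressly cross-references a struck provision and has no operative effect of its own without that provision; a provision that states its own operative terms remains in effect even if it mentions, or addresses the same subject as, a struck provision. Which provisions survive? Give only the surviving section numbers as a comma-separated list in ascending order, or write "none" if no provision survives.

Clause 3 is struck. Clause 6 does nothing except set the tolling of the cure period for breach of Clause 1 by reference to Clause 3; with Clause 3 gone it has no independent effect and is inoperative. Clause 7 declares Clause 1 and Clause 3 mutually dependent; since one of them has fallen, all of them are of no effect. That brings down Clause 1 as well. Clause 5 and Clause 8 in turn depend solely on a provision now struck and likewise fall. The remainder continues in force under Clause 7. That leaves Clause 2, Clause 4, Clause 7, and Clause 9 in effect.

2, 4, 7, 9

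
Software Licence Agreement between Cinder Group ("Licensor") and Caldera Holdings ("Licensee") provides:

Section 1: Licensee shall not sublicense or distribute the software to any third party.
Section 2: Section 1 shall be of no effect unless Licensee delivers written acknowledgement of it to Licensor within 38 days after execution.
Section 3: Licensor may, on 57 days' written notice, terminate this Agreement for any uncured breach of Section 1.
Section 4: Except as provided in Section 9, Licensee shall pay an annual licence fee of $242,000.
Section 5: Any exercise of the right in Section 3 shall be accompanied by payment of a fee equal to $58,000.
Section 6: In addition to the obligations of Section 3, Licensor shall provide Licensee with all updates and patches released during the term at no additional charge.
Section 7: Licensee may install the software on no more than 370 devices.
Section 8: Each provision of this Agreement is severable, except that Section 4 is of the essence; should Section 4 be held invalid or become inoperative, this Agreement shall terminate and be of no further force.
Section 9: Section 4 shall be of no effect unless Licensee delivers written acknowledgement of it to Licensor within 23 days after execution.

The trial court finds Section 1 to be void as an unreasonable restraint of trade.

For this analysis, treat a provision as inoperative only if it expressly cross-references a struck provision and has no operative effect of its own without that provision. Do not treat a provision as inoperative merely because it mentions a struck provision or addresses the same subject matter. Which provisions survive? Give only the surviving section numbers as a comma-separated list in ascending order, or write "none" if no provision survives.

4, 6, 7, 8, 9

Section 1 is struck. Section 2 operates only by reference to Section 1, so it falls with Section 1. The only function of Section 3 is the termination right for breach of Section 1, so it cannot stand once Section 1 is removed. Section 5 has no operative effect of its own apart from Section 3 and is therefore inoperative. Section 6 mentions Section 3 but its own obligation stands independently of Section 3, so Section 6 is not affected. Section 8 makes Section 4 an essential term, but Section 4 is unaffected, so the severability proviso in Section 8 preserves the remaining provisions. Section 4, Section 6, Section 7, Section 8, and Section 9 remain in effect.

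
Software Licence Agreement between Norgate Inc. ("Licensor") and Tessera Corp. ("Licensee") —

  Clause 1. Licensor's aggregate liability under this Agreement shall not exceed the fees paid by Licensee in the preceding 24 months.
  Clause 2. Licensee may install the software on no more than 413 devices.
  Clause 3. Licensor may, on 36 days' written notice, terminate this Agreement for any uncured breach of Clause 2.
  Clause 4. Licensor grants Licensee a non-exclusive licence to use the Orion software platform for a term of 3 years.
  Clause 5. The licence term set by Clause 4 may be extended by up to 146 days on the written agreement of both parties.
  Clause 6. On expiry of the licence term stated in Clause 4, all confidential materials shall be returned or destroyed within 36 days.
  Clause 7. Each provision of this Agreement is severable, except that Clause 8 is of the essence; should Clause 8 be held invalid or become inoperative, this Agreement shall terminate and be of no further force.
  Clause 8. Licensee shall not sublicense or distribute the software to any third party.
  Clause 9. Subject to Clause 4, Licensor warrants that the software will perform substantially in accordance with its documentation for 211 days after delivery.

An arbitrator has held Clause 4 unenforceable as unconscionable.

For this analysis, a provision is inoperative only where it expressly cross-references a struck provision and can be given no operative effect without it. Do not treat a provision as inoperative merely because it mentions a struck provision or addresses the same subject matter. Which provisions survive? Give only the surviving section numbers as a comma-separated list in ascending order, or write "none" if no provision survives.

1, 2, 3, 7, 8, 9

Clause 4 is struck. Clause 5 does nothing except set the extension of the licence term by reference to Clause 4; with Clause 4 gone it has no independent effect and is inoperative. Clause 6 merely fixes the return obligation tied to Clause 4; with Clause 4 gone it has nothing to operate on and falls away. Although Clause 9 refers to Clause 4, its operative terms do not depend on Clause 4, so it remains in effect. Clause 7 makes Clause 8 an essential term, but Clause 8 is unaffected, so the severability proviso in Clause 7 preserves the remaining provisions. The provisions still in force are Clause 1, Clause 2, Clause 3, Clause 7, Clause 8, and Clause 9.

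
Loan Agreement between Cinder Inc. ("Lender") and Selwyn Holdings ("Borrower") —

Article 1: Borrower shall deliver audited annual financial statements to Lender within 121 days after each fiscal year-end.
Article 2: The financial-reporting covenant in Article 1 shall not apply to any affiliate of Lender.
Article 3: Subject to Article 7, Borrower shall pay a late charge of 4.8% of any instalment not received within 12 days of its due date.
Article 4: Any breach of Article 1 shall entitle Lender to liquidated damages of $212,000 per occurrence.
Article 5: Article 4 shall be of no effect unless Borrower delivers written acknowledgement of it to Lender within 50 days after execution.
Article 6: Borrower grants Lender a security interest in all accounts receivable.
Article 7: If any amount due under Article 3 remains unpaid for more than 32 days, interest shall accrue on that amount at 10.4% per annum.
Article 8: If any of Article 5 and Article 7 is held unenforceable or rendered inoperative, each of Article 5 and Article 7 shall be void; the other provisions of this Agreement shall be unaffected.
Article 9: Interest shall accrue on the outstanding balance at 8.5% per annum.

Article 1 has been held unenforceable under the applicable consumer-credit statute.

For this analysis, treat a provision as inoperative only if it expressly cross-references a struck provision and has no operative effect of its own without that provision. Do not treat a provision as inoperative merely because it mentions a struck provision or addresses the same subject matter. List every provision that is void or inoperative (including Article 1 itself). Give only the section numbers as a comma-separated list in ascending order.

Article 1 is struck. Article 2 has no operative effect of its own apart from Article 1 and is therefore inoperative. Article 4 has no operative effect of its own apart from Article 1 and is therefore inoperative. Article 5 operates only by reference to Article 4, so it falls with Article 4. Although Article 3 refers to Article 7, its operative terms do not depend on Article 7, so it remains in effect. Article 8 declares Article 5 and Article 7 mutually dependent; since one of them has fallen, all of them are of no effect. That brings down Article 7 as well. The remainder continues in force under Article 8. That leaves Article 3, Article 6, Article 8, and Article 9 in effect.

1, 2, 4, 5, 7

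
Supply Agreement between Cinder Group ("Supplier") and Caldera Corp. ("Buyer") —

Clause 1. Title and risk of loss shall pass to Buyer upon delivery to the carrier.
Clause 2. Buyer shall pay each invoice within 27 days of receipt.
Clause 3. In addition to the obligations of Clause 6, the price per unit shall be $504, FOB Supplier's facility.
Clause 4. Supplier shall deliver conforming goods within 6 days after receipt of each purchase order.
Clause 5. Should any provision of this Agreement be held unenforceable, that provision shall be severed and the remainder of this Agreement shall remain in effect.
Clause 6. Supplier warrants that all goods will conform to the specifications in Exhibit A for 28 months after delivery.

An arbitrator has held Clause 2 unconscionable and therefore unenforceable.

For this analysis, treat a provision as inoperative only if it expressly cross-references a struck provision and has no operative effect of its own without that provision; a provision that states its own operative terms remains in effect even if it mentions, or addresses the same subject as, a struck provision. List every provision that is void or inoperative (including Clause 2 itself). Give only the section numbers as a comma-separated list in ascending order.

Clause 2 is struck. No other provision's operative terms depend on Clause 2. Clause 5 is a severability clause and preserves every provision that can still be given independent effect. That leaves Clause 1, Clause 3, Clause 4, Clause 5, and Clause 6 in effect.

2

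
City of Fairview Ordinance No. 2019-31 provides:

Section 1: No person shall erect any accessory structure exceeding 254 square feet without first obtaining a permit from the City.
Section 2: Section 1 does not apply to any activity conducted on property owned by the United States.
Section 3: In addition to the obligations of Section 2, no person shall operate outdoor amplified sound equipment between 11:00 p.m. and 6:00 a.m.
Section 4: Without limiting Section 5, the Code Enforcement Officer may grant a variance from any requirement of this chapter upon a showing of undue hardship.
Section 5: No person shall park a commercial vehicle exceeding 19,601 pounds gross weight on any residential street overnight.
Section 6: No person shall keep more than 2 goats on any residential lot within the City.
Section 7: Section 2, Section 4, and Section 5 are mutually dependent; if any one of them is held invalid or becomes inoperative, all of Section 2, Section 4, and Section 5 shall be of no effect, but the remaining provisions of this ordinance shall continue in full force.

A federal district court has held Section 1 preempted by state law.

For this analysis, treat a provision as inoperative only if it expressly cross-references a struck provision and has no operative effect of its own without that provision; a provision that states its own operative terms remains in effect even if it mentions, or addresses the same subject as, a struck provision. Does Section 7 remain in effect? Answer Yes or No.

Section 1 is struck. The only function of Section 2 is the public-property exemption from Section 1, so it cannot stand once Section 1 is removed. Section 3 mentions Section 2 but its own obligation stands independently of Section 2, so Section 3 is not affected. Section 7 declares Section 2, Section 4, and Section 5 mutually dependent; since one of them has fallen, all of them are of no effect. That brings down Section 4 and Section 5 as well. The remainder continues in force under Section 7. The provisions still in force are Section 3, Section 6, and Section 7. Section 7 is among the surviving provisions, so the answer is yes.

Yes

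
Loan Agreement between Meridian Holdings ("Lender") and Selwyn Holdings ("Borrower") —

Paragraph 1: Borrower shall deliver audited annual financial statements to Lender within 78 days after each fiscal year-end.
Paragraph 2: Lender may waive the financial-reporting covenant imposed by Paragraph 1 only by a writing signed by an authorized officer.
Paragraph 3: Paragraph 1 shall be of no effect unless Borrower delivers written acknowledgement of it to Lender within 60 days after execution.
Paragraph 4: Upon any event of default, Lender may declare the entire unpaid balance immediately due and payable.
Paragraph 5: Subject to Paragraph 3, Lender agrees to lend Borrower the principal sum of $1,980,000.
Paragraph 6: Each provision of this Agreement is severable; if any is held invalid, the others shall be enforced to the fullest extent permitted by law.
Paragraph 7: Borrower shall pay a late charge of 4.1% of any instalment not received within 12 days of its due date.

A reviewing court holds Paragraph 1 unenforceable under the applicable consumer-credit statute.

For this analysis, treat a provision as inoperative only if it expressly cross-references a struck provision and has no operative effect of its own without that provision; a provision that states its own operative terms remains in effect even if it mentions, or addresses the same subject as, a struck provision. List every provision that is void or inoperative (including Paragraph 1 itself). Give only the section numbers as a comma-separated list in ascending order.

1, 2, 3

Paragraph 1 is struck. Paragraph 2 operates only by reference to Paragraph 1, so it falls with Paragraph 1. Paragraph 3 merely fixes the acknowledgement condition for Paragraph 1; with Paragraph 1 gone it has nothing to operate on and falls away. Although Paragraph 5 refers to Paragraph 3, its operative terms do not depend on Paragraph 3, so it remains in effect. Under the severability clause in Paragraph 6, the remaining provisions continue in force. The provisions still in force are Paragraph 4, Paragraph 5, Paragraph 6, and Paragraph 7.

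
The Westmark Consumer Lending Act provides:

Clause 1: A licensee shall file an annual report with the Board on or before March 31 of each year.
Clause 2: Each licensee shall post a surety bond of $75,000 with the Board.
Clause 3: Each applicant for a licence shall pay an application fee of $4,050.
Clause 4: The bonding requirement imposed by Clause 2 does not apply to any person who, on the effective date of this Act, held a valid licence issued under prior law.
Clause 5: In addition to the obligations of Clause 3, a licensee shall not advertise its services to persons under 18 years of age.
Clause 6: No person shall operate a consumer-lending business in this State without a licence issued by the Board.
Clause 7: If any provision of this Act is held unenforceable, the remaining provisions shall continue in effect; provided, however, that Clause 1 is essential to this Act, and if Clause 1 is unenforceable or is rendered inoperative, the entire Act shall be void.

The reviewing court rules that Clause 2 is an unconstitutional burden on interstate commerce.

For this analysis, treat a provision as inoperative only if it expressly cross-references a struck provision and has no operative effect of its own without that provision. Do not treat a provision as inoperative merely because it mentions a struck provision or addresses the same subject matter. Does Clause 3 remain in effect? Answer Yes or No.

Clause 2 is struck. Clause 4 operates only by reference to Clause 2, so it falls with Clause 2. Clause 7 makes Clause 1 an essential term, but Clause 1 is unaffected, so the severability proviso in Clause 7 preserves the remaining provisions. The provisions still in force are Clause 1, Clause 3, Clause 5, Clause 6, and Clause 7. Clause 3 is among the surviving provisions, so the answer is yes.

Yes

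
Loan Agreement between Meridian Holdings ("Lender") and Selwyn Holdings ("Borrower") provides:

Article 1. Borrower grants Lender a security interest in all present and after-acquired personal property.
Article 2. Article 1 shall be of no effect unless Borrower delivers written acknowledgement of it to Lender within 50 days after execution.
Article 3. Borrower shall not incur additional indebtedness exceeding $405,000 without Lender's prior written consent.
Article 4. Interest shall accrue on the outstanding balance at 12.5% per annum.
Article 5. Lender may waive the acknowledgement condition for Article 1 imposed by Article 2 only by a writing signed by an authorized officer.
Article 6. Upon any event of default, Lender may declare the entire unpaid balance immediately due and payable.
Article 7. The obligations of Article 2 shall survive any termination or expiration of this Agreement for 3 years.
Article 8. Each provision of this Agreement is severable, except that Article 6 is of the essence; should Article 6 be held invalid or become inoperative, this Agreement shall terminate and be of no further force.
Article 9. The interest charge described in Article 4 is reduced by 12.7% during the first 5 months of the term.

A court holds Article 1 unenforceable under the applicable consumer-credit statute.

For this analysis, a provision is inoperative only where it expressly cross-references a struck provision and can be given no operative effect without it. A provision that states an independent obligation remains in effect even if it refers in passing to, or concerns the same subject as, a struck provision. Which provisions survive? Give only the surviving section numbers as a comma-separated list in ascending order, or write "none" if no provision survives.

3, 4, 6, 8, 9

Article 1 is struck. Article 2 merely fixes the acknowledgement condition for Article 1; with Article 1 gone it has nothing to operate on and falls away. The only function of Article 5 is the waiver condition for Article 2, so it cannot stand once Article 2 is removed. Article 7 has no operative effect of its own apart from Article 2 and is therefore inoperative. Article 8 makes Article 6 an essential term, but Article 6 is unaffected, so the severability proviso in Article 8 preserves the remaining provisions. That leaves Article 3, Article 4, Article 6, Article 8, and Article 9 in effect.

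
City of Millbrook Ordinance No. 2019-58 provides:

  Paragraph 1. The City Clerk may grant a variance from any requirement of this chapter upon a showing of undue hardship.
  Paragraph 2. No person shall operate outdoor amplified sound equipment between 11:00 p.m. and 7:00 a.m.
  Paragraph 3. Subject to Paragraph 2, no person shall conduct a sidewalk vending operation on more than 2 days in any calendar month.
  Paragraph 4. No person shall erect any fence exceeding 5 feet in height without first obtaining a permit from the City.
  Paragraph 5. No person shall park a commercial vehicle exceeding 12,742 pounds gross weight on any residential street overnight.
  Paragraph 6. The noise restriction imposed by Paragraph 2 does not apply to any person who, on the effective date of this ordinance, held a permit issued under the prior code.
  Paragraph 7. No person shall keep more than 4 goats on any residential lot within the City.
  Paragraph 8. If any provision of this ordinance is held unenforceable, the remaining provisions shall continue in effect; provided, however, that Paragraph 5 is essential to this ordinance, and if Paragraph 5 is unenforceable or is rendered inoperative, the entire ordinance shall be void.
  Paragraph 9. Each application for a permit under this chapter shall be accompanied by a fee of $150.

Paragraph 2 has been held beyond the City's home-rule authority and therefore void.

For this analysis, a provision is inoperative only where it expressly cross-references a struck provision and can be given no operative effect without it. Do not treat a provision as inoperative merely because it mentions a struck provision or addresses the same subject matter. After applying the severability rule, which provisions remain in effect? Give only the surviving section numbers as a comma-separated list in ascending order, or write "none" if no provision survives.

1, 3, 4, 5, 7, 8, 9

Paragraph 2 is struck. Paragraph 6 has no operative effect of its own apart from Paragraph 2 and is therefore inoperative. Although Paragraph 3 refers to Paragraph 2, its operative terms do not depend on Paragraph 2, so it remains in effect. Paragraph 8 makes Paragraph 5 an essential term, but Paragraph 5 is unaffected, so the severability proviso in Paragraph 8 preserves the remaining provisions. That leaves Paragraph 1, Paragraph 3, Paragraph 4, Paragraph 5, Paragraph 7, Paragraph 8, and Paragraph 9 in effect.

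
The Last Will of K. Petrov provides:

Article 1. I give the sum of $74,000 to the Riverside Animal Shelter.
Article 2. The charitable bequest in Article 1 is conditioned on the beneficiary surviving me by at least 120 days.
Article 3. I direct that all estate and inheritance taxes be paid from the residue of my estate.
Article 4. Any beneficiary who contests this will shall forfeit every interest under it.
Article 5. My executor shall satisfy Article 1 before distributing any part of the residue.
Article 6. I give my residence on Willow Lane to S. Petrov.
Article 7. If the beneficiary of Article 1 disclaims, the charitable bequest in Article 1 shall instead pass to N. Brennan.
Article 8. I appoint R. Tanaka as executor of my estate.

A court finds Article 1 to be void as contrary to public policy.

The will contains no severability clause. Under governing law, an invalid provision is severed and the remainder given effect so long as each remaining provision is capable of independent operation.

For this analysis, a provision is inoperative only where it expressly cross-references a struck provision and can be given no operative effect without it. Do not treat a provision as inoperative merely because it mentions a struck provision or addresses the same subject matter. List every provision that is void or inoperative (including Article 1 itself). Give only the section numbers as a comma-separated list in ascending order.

Article 1 is struck. Article 2 has no operative effect of its own apart from Article 1 and is therefore inoperative. The only function of Article 5 is the priority direction for Article 1, so it cannot stand once Article 1 is removed. Article 7 has no operative effect of its own apart from Article 1 and is therefore inoperative. With no severability clause, the stated default rule severs what cannot stand and enforces each remaining provision that can operate on its own. That leaves Article 3, Article 4, Article 6, and Article 8 in effect.

1, 2, 5, 7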